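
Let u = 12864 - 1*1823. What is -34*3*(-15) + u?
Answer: 12571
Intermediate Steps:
u = 11041 (u = 12864 - 1823 = 11041)
-34*3*(-15) + u = -34*3*(-15) + 11041 = -102*(-15) + 11041 = 1530 + 11041 = 12571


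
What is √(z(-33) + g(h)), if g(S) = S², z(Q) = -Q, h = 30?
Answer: √933 ≈ 30.545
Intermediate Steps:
√(z(-33) + g(h)) = √(-1*(-33) + 30²) = √(33 + 900) = √933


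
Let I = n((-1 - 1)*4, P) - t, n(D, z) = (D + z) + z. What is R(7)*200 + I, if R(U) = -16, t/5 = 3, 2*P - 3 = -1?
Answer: -3221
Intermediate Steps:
P = 1 (P = 3/2 + (½)*(-1) = 3/2 - ½ = 1)
t = 15 (t = 5*3 = 15)
n(D, z) = D + 2*z
I = -21 (I = ((-1 - 1)*4 + 2*1) - 1*15 = (-2*4 + 2) - 15 = (-8 + 2) - 15 = -6 - 15 = -21)
R(7)*200 + I = -16*200 - 21 = -3200 - 21 = -3221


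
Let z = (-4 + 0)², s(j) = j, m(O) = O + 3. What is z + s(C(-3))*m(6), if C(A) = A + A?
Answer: -38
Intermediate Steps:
C(A) = 2*A
m(O) = 3 + O
z = 16 (z = (-4)² = 16)
z + s(C(-3))*m(6) = 16 + (2*(-3))*(3 + 6) = 16 - 6*9 = 16 - 54 = -38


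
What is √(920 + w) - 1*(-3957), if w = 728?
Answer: 3957 + 4*√103 ≈ 3997.6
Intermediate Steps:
√(920 + w) - 1*(-3957) = √(920 + 728) - 1*(-3957) = √1648 + 3957 = 4*√103 + 3957 = 3957 + 4*√103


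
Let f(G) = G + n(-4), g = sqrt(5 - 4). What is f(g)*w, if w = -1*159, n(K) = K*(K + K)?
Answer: -5247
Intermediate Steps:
g = 1 (g = sqrt(1) = 1)
n(K) = 2*K**2 (n(K) = K*(2*K) = 2*K**2)
w = -159
f(G) = 32 + G (f(G) = G + 2*(-4)**2 = G + 2*16 = G + 32 = 32 + G)
f(g)*w = (32 + 1)*(-159) = 33*(-159) = -5247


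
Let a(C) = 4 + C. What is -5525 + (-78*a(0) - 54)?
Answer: -5891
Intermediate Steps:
-5525 + (-78*a(0) - 54) = -5525 + (-78*(4 + 0) - 54) = -5525 + (-78*4 - 54) = -5525 + (-312 - 54) = -5525 - 366 = -5891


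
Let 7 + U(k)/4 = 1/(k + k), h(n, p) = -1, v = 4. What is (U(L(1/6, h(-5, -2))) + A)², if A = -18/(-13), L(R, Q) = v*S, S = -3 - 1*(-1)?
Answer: 1951609/2704 ≈ 721.75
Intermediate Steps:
S = -2 (S = -3 + 1 = -2)
L(R, Q) = -8 (L(R, Q) = 4*(-2) = -8)
A = 18/13 (A = -18*(-1/13) = 18/13 ≈ 1.3846)
U(k) = -28 + 2/k (U(k) = -28 + 4/(k + k) = -28 + 4/((2*k)) = -28 + 4*(1/(2*k)) = -28 + 2/k)
(U(L(1/6, h(-5, -2))) + A)² = ((-28 + 2/(-8)) + 18/13)² = ((-28 + 2*(-⅛)) + 18/13)² = ((-28 - ¼) + 18/13)² = (-113/4 + 18/13)² = (-1397/52)² = 1951609/2704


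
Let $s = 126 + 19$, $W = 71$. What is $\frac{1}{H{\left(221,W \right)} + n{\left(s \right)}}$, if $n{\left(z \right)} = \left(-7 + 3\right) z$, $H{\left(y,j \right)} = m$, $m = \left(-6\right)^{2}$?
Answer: $- \frac{1}{544} \approx -0.0018382$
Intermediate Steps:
$s = 145$
$m = 36$
$H{\left(y,j \right)} = 36$
$n{\left(z \right)} = - 4 z$
$\frac{1}{H{\left(221,W \right)} + n{\left(s \right)}} = \frac{1}{36 - 580} = \frac{1}{-544} = - \frac{1}{544}$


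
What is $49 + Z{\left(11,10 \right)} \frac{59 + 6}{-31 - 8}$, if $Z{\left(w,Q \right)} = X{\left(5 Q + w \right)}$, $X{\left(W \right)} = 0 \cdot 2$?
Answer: $49$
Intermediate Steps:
$X{\left(W \right)} = 0$
$Z{\left(w,Q \right)} = 0$
$49 + Z{\left(11,10 \right)} \frac{59 + 6}{-31 - 8} = 49 + 0 \frac{59 + 6}{-31 - 8} = 49 + 0 \frac{65}{-39} = 49 + 0 \cdot 65 \left(- \frac{1}{39}\right) = 49 + 0 \left(- \frac{5}{3}\right) = 49 + 0 = 49$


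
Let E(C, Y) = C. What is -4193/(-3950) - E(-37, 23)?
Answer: 150343/3950 ≈ 38.062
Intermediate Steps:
-4193/(-3950) - E(-37, 23) = -4193/(-3950) - 1*(-37) = -4193*(-1/3950) + 37 = 4193/3950 + 37 = 150343/3950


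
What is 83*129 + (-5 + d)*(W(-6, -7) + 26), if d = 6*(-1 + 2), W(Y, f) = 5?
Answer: 10738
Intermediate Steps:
d = 6 (d = 6*1 = 6)
83*129 + (-5 + d)*(W(-6, -7) + 26) = 83*129 + (-5 + 6)*(5 + 26) = 10707 + 1*31 = 10707 + 31 = 10738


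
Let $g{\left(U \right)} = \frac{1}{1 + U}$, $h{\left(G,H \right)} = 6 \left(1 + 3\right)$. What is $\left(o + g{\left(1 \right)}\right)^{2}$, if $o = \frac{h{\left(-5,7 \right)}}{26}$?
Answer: $\frac{1369}{676} \approx 2.0251$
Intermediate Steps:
$h{\left(G,H \right)} = 24$ ($h{\left(G,H \right)} = 6 \cdot 4 = 24$)
$o = \frac{12}{13}$ ($o = \frac{24}{26} = 24 \cdot \frac{1}{26} = \frac{12}{13} \approx 0.92308$)
$\left(o + g{\left(1 \right)}\right)^{2} = \left(\frac{12}{13} + \frac{1}{1 + 1}\right)^{2} = \left(\frac{12}{13} + \frac{1}{2}\right)^{2} = \left(\frac{37}{26}\right)^{2} = \frac{1369}{676}$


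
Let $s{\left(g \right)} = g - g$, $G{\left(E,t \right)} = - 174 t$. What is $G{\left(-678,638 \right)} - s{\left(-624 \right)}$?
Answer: $-111012$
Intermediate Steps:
$s{\left(g \right)} = 0$
$G{\left(-678,638 \right)} - s{\left(-624 \right)} = \left(-174\right) 638 - 0 = -111012 + 0 = -111012$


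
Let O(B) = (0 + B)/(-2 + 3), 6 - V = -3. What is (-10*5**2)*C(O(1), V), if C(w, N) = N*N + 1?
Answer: -20500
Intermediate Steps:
V = 9 (V = 6 - 1*(-3) = 6 + 3 = 9)
O(B) = B (O(B) = B/1 = B*1 = B)
C(w, N) = 1 + N**2 (C(w, N) = N**2 + 1 = 1 + N**2)
(-10*5**2)*C(O(1), V) = (-10*5**2)*(1 + 9**2) = (-10*25)*(1 + 81) = -250*82 = -20500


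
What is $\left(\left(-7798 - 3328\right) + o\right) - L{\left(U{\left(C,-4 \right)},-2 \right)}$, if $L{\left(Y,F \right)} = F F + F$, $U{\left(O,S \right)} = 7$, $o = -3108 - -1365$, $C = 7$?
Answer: $-12871$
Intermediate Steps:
$o = -1743$ ($o = -3108 + 1365 = -1743$)
$L{\left(Y,F \right)} = F + F^{2}$ ($L{\left(Y,F \right)} = F^{2} + F = F + F^{2}$)
$\left(\left(-7798 - 3328\right) + o\right) - L{\left(U{\left(C,-4 \right)},-2 \right)} = \left(\left(-7798 - 3328\right) - 1743\right) - - 2 \left(1 - 2\right) = \left(-11126 - 1743\right) - \left(-2\right) \left(-1\right) = -12869 - 2 = -12871$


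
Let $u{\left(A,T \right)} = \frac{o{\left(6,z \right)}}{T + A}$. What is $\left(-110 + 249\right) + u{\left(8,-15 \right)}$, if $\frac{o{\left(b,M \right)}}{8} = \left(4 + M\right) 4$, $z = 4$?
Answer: $\frac{717}{7} \approx 102.43$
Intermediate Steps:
$o{\left(b,M \right)} = 128 + 32 M$ ($o{\left(b,M \right)} = 8 \left(4 + M\right) 4 = 8 \left(16 + 4 M\right) = 128 + 32 M$)
$u{\left(A,T \right)} = \frac{256}{A + T}$ ($u{\left(A,T \right)} = \frac{128 + 32 \cdot 4}{T + A} = \frac{128 + 128}{A + T} = \frac{256}{A + T}$)
$\left(-110 + 249\right) + u{\left(8,-15 \right)} = \left(-110 + 249\right) + \frac{256}{8 - 15} = 139 + \frac{256}{-7} = 139 + 256 \left(- \frac{1}{7}\right) = 139 - \frac{256}{7} = \frac{717}{7}$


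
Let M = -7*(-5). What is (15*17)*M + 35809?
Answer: 44734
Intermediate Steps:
M = 35
(15*17)*M + 35809 = (15*17)*35 + 35809 = 255*35 + 35809 = 8925 + 35809 = 44734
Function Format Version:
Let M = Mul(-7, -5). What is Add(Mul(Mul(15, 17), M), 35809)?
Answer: 44734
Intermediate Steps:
M = 35
Add(Mul(Mul(15, 17), M), 35809) = Add(Mul(Mul(15, 17), 35), 35809) = Add(Mul(255, 35), 35809) = Add(8925, 35809) = 44734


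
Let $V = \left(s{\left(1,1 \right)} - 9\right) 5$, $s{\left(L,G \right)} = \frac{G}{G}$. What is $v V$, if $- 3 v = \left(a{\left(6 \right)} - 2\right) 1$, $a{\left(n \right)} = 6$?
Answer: $\frac{160}{3} \approx 53.333$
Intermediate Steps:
$s{\left(L,G \right)} = 1$
$V = -40$ ($V = \left(1 - 9\right) 5 = \left(-8\right) 5 = -40$)
$v = - \frac{4}{3}$ ($v = - \frac{\left(6 - 2\right) 1}{3} = - \frac{4 \cdot 1}{3} = \left(- \frac{1}{3}\right) 4 = - \frac{4}{3} \approx -1.3333$)
$v V = \left(- \frac{4}{3}\right) \left(-40\right) = \frac{160}{3}$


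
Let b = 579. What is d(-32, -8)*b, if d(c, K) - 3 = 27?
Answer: 17370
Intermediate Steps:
d(c, K) = 30 (d(c, K) = 3 + 27 = 30)
d(-32, -8)*b = 30*579 = 17370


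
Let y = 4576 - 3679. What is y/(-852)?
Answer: -299/284 ≈ -1.0528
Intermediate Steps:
y = 897
y/(-852) = 897/(-852) = 897*(-1/852) = -299/284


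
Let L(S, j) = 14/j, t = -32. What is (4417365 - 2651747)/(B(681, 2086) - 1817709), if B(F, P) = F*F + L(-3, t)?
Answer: -28249888/21663175 ≈ -1.3041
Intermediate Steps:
B(F, P) = -7/16 + F² (B(F, P) = F*F + 14/(-32) = F² + 14*(-1/32) = F² - 7/16 = -7/16 + F²)
(4417365 - 2651747)/(B(681, 2086) - 1817709) = (4417365 - 2651747)/((-7/16 + 681²) - 1817709) = 1765618/((-7/16 + 463761) - 1817709) = 1765618/(7420169/16 - 1817709) = 1765618/(-21663175/16) = 1765618*(-16/21663175) = -28249888/21663175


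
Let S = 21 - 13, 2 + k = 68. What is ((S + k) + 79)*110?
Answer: 16830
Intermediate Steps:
k = 66 (k = -2 + 68 = 66)
S = 8
((S + k) + 79)*110 = ((8 + 66) + 79)*110 = (74 + 79)*110 = 153*110 = 16830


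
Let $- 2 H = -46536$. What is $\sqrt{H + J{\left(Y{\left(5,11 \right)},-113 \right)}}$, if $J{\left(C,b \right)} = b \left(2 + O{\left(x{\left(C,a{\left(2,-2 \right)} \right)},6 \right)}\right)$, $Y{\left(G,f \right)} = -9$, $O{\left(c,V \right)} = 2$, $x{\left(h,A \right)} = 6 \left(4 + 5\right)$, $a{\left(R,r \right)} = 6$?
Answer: $4 \sqrt{1426} \approx 151.05$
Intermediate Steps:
$H = 23268$ ($H = \left(- \frac{1}{2}\right) \left(-46536\right) = 23268$)
$x{\left(h,A \right)} = 54$ ($x{\left(h,A \right)} = 6 \cdot 9 = 54$)
$J{\left(C,b \right)} = 4 b$ ($J{\left(C,b \right)} = b \left(2 + 2\right) = b 4 = 4 b$)
$\sqrt{H + J{\left(Y{\left(5,11 \right)},-113 \right)}} = \sqrt{23268 + 4 \left(-113\right)} = \sqrt{23268 - 452} = \sqrt{22816} = 4 \sqrt{1426}$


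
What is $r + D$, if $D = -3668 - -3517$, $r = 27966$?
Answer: $27815$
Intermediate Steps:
$D = -151$ ($D = -3668 + 3517 = -151$)
$r + D = 27966 - 151 = 27815$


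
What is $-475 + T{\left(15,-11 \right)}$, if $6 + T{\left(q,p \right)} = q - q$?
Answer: $-481$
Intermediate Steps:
$T{\left(q,p \right)} = -6$ ($T{\left(q,p \right)} = -6 + \left(q - q\right) = -6 + 0 = -6$)
$-475 + T{\left(15,-11 \right)} = -475 - 6 = -481$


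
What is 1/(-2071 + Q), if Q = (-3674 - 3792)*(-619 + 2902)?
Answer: -1/17046949 ≈ -5.8661e-8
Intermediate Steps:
Q = -17044878 (Q = -7466*2283 = -17044878)
1/(-2071 + Q) = 1/(-2071 - 17044878) = 1/(-17046949) = -1/17046949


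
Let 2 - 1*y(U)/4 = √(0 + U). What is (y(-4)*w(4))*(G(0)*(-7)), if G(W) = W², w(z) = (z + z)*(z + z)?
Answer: 0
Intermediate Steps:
y(U) = 8 - 4*√U (y(U) = 8 - 4*√(0 + U) = 8 - 4*√U)
w(z) = 4*z² (w(z) = (2*z)*(2*z) = 4*z²)
(y(-4)*w(4))*(G(0)*(-7)) = ((8 - 8*I)*(4*4²))*(0²*(-7)) = ((8 - 8*I)*(4*16))*(0*(-7)) = ((8 - 8*I)*64)*0 = (512 - 512*I)*0 = 0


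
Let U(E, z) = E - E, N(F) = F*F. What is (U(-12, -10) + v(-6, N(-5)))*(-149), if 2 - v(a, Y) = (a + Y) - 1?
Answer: 2384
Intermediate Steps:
N(F) = F²
U(E, z) = 0
v(a, Y) = 3 - Y - a (v(a, Y) = 2 - ((a + Y) - 1) = 2 - ((Y + a) - 1) = 2 - (-1 + Y + a) = 2 + (1 - Y - a) = 3 - Y - a)
(U(-12, -10) + v(-6, N(-5)))*(-149) = (0 + (3 - 1*(-5)² - 1*(-6)))*(-149) = (0 + (3 - 1*25 + 6))*(-149) = (0 + (3 - 25 + 6))*(-149) = (0 - 16)*(-149) = -16*(-149) = 2384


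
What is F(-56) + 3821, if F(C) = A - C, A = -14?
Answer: 3863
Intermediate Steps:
F(C) = -14 - C
F(-56) + 3821 = (-14 - 1*(-56)) + 3821 = (-14 + 56) + 3821 = 42 + 3821 = 3863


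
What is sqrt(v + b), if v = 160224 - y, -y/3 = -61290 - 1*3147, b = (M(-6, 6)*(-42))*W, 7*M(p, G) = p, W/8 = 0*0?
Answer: I*sqrt(33087) ≈ 181.9*I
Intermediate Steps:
W = 0 (W = 8*(0*0) = 8*0 = 0)
M(p, G) = p/7
b = 0 (b = (((1/7)*(-6))*(-42))*0 = -6/7*(-42)*0 = 36*0 = 0)
y = 193311 (y = -3*(-61290 - 1*3147) = -3*(-61290 - 3147) = -3*(-64437) = 193311)
v = -33087 (v = 160224 - 1*193311 = 160224 - 193311 = -33087)
sqrt(v + b) = sqrt(-33087 + 0) = sqrt(-33087) = I*sqrt(33087)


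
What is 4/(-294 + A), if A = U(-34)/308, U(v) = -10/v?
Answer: -20944/1539379 ≈ -0.013605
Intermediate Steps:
A = 5/5236 (A = -10/(-34)/308 = -10*(-1/34)*(1/308) = (5/17)*(1/308) = 5/5236 ≈ 0.00095493)
4/(-294 + A) = 4/(-294 + 5/5236) = 4/(-1539379/5236) = 4*(-5236/1539379) = -20944/1539379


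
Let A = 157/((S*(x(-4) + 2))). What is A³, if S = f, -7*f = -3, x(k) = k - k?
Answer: 1327373299/216 ≈ 6.1452e+6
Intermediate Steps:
x(k) = 0
f = 3/7 (f = -⅐*(-3) = 3/7 ≈ 0.42857)
S = 3/7 ≈ 0.42857
A = 1099/6 (A = 157/((3*(0 + 2)/7)) = 157/(((3/7)*2)) = 157/(6/7) = 157*(7/6) = 1099/6 ≈ 183.17)
A³ = (1099/6)³ = 1327373299/216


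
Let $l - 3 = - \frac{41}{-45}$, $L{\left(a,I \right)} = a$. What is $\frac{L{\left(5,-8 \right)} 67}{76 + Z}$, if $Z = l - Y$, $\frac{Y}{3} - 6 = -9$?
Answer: $\frac{15075}{4001} \approx 3.7678$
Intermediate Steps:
$Y = -9$ ($Y = 18 + 3 \left(-9\right) = 18 - 27 = -9$)
$l = \frac{176}{45}$ ($l = 3 - \frac{41}{-45} = 3 - - \frac{41}{45} = 3 + \frac{41}{45} = \frac{176}{45} \approx 3.9111$)
$Z = \frac{581}{45}$ ($Z = \frac{176}{45} - -9 = \frac{176}{45} + 9 = \frac{581}{45} \approx 12.911$)
$\frac{L{\left(5,-8 \right)} 67}{76 + Z} = \frac{5 \cdot 67}{76 + \frac{581}{45}} = \frac{335}{\frac{4001}{45}} = 335 \cdot \frac{45}{4001} = \frac{15075}{4001}$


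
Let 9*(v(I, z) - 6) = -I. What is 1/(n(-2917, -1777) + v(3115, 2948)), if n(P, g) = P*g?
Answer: 9/46648520 ≈ 1.9293e-7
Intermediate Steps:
v(I, z) = 6 - I/9 (v(I, z) = 6 + (-I)/9 = 6 - I/9)
1/(n(-2917, -1777) + v(3115, 2948)) = 1/(-2917*(-1777) + (6 - ⅑*3115)) = 1/(5183509 + (6 - 3115/9)) = 1/(5183509 - 3061/9) = 1/(46648520/9) = 9/46648520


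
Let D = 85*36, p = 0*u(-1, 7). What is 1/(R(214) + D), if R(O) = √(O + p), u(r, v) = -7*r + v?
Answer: 1530/4681693 - √214/9363386 ≈ 0.00032524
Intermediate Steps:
u(r, v) = v - 7*r
p = 0 (p = 0*(7 - 7*(-1)) = 0*(7 + 7) = 0*14 = 0)
R(O) = √O (R(O) = √(O + 0) = √O)
D = 3060
1/(R(214) + D) = 1/(√214 + 3060) = 1/(3060 + √214)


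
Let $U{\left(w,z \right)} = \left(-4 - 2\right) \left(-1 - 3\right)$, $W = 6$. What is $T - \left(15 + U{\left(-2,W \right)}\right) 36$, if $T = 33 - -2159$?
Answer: $788$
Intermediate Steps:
$U{\left(w,z \right)} = 24$ ($U{\left(w,z \right)} = \left(-6\right) \left(-4\right) = 24$)
$T = 2192$ ($T = 33 + 2159 = 2192$)
$T - \left(15 + U{\left(-2,W \right)}\right) 36 = 2192 - \left(15 + 24\right) 36 = 2192 - 39 \cdot 36 = 2192 - 1404 = 788$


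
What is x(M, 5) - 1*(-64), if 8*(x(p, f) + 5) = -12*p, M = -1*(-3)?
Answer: 109/2 ≈ 54.500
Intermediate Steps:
M = 3
x(p, f) = -5 - 3*p/2 (x(p, f) = -5 + (-12*p)/8 = -5 - 3*p/2)
x(M, 5) - 1*(-64) = (-5 - 3/2*3) - 1*(-64) = (-5 - 9/2) + 64 = -19/2 + 64 = 109/2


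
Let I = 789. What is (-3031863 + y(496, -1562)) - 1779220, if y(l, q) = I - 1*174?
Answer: -4810468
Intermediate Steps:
y(l, q) = 615 (y(l, q) = 789 - 1*174 = 789 - 174 = 615)
(-3031863 + y(496, -1562)) - 1779220 = (-3031863 + 615) - 1779220 = -3031248 - 1779220 = -4810468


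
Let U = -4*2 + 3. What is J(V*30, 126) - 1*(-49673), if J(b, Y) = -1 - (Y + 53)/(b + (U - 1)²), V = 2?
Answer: 4768333/96 ≈ 49670.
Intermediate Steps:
U = -5 (U = -8 + 3 = -5)
J(b, Y) = -1 - (53 + Y)/(36 + b) (J(b, Y) = -1 - (Y + 53)/(b + (-5 - 1)²) = -1 - (53 + Y)/(b + (-6)²) = -1 - (53 + Y)/(b + 36) = -1 - (53 + Y)/(36 + b))
J(V*30, 126) - 1*(-49673) = (-89 - 1*126 - 2*30)/(36 + 2*30) - 1*(-49673) = (-89 - 126 - 1*60)/(36 + 60) + 49673 = (-89 - 126 - 60)/96 + 49673 = (1/96)*(-275) + 49673 = -275/96 + 49673 = 4768333/96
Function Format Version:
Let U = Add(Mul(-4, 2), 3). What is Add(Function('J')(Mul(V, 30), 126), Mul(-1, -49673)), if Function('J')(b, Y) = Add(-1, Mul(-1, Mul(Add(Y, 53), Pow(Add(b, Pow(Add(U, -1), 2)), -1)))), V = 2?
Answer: Rational(4768333, 96) ≈ 49670.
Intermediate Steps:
U = -5 (U = Add(-8, 3) = -5)
Function('J')(b, Y) = Add(-1, Mul(-1, Pow(Add(36, b), -1), Add(53, Y))) (Function('J')(b, Y) = Add(-1, Mul(-1, Mul(Add(Y, 53), Pow(Add(b, Pow(Add(-5, -1), 2)), -1)))) = Add(-1, Mul(-1, Mul(Add(53, Y), Pow(Add(b, Pow(-6, 2)), -1)))) = Add(-1, Mul(-1, Mul(Add(53, Y), Pow(Add(b, 36), -1)))) = Add(-1, Mul(-1, Mul(Add(53, Y), Pow(Add(36, b), -1)))) = Add(-1, Mul(-1, Mul(Pow(Add(36, b), -1), Add(53, Y)))) = Add(-1, Mul(-1, Pow(Add(36, b), -1), Add(53, Y))))
Add(Function('J')(Mul(V, 30), 126), Mul(-1, -49673)) = Add(Mul(Pow(Add(36, Mul(2, 30)), -1), Add(-89, Mul(-1, 126), Mul(-1, Mul(2, 30)))), Mul(-1, -49673)) = Add(Mul(Pow(Add(36, 60), -1), Add(-89, -126, Mul(-1, 60))), 49673) = Add(Mul(Pow(96, -1), Add(-89, -126, -60)), 49673) = Add(Mul(Rational(1, 96), -275), 49673) = Add(Rational(-275, 96), 49673) = Rational(4768333, 96)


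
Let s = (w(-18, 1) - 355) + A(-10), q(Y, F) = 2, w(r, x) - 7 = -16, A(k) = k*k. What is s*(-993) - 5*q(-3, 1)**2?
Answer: 262132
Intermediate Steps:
A(k) = k**2
w(r, x) = -9 (w(r, x) = 7 - 16 = -9)
s = -264 (s = (-9 - 355) + (-10)**2 = -364 + 100 = -264)
s*(-993) - 5*q(-3, 1)**2 = -264*(-993) - 5*2**2 = 262152 - 5*4 = 262152 - 20 = 262132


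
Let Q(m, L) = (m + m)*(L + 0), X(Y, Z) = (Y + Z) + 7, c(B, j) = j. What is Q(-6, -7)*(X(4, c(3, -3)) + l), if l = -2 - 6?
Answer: 0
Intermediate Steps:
l = -8
X(Y, Z) = 7 + Y + Z
Q(m, L) = 2*L*m (Q(m, L) = (2*m)*L = 2*L*m)
Q(-6, -7)*(X(4, c(3, -3)) + l) = (2*(-7)*(-6))*((7 + 4 - 3) - 8) = 84*(8 - 8) = 84*0 = 0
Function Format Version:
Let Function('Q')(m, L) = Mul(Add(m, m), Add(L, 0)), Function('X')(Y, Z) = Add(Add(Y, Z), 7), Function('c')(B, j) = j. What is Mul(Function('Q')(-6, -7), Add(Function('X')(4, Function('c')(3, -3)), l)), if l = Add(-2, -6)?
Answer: 0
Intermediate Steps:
l = -8
Function('X')(Y, Z) = Add(7, Y, Z)
Function('Q')(m, L) = Mul(2, L, m) (Function('Q')(m, L) = Mul(Mul(2, m), L) = Mul(2, L, m))
Mul(Function('Q')(-6, -7), Add(Function('X')(4, Function('c')(3, -3)), l)) = Mul(Mul(2, -7, -6), Add(Add(7, 4, -3), -8)) = Mul(84, Add(8, -8)) = Mul(84, 0) = 0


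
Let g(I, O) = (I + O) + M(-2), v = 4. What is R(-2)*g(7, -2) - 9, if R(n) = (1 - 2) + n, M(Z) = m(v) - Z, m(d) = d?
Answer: -42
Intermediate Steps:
M(Z) = 4 - Z
g(I, O) = 6 + I + O (g(I, O) = (I + O) + (4 - 1*(-2)) = (I + O) + (4 + 2) = (I + O) + 6 = 6 + I + O)
R(n) = -1 + n
R(-2)*g(7, -2) - 9 = (-1 - 2)*(6 + 7 - 2) - 9 = -3*11 - 9 = -33 - 9 = -42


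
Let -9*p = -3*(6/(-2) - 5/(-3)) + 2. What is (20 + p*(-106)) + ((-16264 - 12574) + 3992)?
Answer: -74266/3 ≈ -24755.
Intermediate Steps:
p = -⅔ (p = -(-3*(6/(-2) - 5/(-3)) + 2)/9 = -(-3*(6*(-½) - 5*(-⅓)) + 2)/9 = -(-3*(-3 + 5/3) + 2)/9 = -(-3*(-4/3) + 2)/9 = -(4 + 2)/9 = -⅑*6 = -⅔ ≈ -0.66667)
(20 + p*(-106)) + ((-16264 - 12574) + 3992) = (20 - ⅔*(-106)) + ((-16264 - 12574) + 3992) = (20 + 212/3) + (-28838 + 3992) = 272/3 - 24846 = -74266/3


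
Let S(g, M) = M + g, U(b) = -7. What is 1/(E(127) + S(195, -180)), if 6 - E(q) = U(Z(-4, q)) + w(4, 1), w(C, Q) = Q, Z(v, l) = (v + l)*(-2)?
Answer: 1/27 ≈ 0.037037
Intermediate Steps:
Z(v, l) = -2*l - 2*v (Z(v, l) = (l + v)*(-2) = -2*l - 2*v)
E(q) = 12 (E(q) = 6 - (-7 + 1) = 6 - 1*(-6) = 6 + 6 = 12)
1/(E(127) + S(195, -180)) = 1/(12 + (-180 + 195)) = 1/(12 + 15) = 1/27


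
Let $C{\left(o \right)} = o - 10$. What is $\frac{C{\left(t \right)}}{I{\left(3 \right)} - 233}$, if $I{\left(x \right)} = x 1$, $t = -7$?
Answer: $\frac{17}{230} \approx 0.073913$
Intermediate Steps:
$I{\left(x \right)} = x$
$C{\left(o \right)} = -10 + o$
$\frac{C{\left(t \right)}}{I{\left(3 \right)} - 233} = \frac{-10 - 7}{3 - 233} = - \frac{17}{-230} = \left(-17\right) \left(- \frac{1}{230}\right) = \frac{17}{230}$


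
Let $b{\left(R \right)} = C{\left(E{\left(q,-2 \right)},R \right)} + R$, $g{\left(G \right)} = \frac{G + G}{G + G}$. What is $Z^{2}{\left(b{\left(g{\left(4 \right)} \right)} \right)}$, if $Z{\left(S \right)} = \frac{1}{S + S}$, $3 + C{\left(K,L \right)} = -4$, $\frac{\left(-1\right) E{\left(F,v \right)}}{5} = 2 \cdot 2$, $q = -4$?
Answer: $\frac{1}{144} \approx 0.0069444$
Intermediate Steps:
$E{\left(F,v \right)} = -20$ ($E{\left(F,v \right)} = - 5 \cdot 2 \cdot 2 = \left(-5\right) 4 = -20$)
$C{\left(K,L \right)} = -7$ ($C{\left(K,L \right)} = -3 - 4 = -7$)
$g{\left(G \right)} = 1$ ($g{\left(G \right)} = \frac{2 G}{2 G} = 2 G \frac{1}{2 G} = 1$)
$b{\left(R \right)} = -7 + R$
$Z{\left(S \right)} = \frac{1}{2 S}$
$Z^{2}{\left(b{\left(g{\left(4 \right)} \right)} \right)} = \left(\frac{1}{2 \left(-7 + 1\right)}\right)^{2} = \left(\frac{1}{2 \left(-6\right)}\right)^{2} = \left(\frac{1}{2} \left(- \frac{1}{6}\right)\right)^{2} = \left(- \frac{1}{12}\right)^{2} = \frac{1}{144}$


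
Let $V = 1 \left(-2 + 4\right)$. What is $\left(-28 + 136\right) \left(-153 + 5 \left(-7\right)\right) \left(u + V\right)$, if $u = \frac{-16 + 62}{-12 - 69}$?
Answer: $- \frac{87232}{3} \approx -29077.0$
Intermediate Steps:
$u = - \frac{46}{81}$ ($u = \frac{46}{-81} = 46 \left(- \frac{1}{81}\right) = - \frac{46}{81} \approx -0.5679$)
$V = 2$ ($V = 1 \cdot 2 = 2$)
$\left(-28 + 136\right) \left(-153 + 5 \left(-7\right)\right) \left(u + V\right) = \left(-28 + 136\right) \left(-153 + 5 \left(-7\right)\right) \left(- \frac{46}{81} + 2\right) = 108 \left(-153 - 35\right) \frac{116}{81} = 108 \left(-188\right) \frac{116}{81} = \left(-20304\right) \frac{116}{81} = - \frac{87232}{3}$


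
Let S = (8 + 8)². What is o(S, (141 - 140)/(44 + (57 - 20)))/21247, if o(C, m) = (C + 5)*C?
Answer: 66816/21247 ≈ 3.1447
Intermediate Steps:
S = 256 (S = 16² = 256)
o(C, m) = C*(5 + C) (o(C, m) = (5 + C)*C = C*(5 + C))
o(S, (141 - 140)/(44 + (57 - 20)))/21247 = (256*(5 + 256))/21247 = (256*261)*(1/21247) = 66816*(1/21247) = 66816/21247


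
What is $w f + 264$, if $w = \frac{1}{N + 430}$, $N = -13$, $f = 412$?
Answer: $\frac{110500}{417} \approx 264.99$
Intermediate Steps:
$w = \frac{1}{417}$ ($w = \frac{1}{-13 + 430} = \frac{1}{417} \approx 0.0023981$)
$w f + 264 = \frac{1}{417} \cdot 412 + 264 = \frac{412}{417} + 264 = \frac{110500}{417}$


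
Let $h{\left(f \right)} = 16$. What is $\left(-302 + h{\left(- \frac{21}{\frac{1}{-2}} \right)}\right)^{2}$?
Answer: $81796$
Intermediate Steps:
$\left(-302 + h{\left(- \frac{21}{\frac{1}{-2}} \right)}\right)^{2} = \left(-302 + 16\right)^{2} = \left(-286\right)^{2} = 81796$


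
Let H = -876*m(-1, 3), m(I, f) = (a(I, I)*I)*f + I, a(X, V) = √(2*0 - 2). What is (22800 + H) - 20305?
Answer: 3371 + 2628*I*√2 ≈ 3371.0 + 3716.6*I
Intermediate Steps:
a(X, V) = I*√2 (a(X, V) = √(0 - 2) = √(-2) = I*√2)
m(I, f) = I + I*I*f*√2 (m(I, f) = ((I*√2)*I)*f + I = (I*I*√2)*f + I = I*I*f*√2 + I = I + I*I*f*√2)
H = 876 + 2628*I*√2 (H = -(-876)*(1 + I*3*√2) = -(-876)*(1 + 3*I*√2) = -876*(-1 - 3*I*√2) = 876 + 2628*I*√2 ≈ 876.0 + 3716.6*I)
(22800 + H) - 20305 = (22800 + (876 + 2628*I*√2)) - 20305 = (23676 + 2628*I*√2) - 20305 = 3371 + 2628*I*√2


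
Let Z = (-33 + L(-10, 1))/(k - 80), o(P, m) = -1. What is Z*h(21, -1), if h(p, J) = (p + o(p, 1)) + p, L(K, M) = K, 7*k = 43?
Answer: 12341/517 ≈ 23.870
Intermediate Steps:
k = 43/7 (k = (⅐)*43 = 43/7 ≈ 6.1429)
h(p, J) = -1 + 2*p (h(p, J) = (p - 1) + p = (-1 + p) + p = -1 + 2*p)
Z = 301/517 (Z = (-33 - 10)/(43/7 - 80) = -43/(-517/7) = -43*(-7/517) = 301/517 ≈ 0.58220)
Z*h(21, -1) = 301*(-1 + 2*21)/517 = 301*(-1 + 42)/517 = (301/517)*41 = 12341/517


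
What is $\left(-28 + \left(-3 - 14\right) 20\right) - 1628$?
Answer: $-1996$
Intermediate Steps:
$\left(-28 + \left(-3 - 14\right) 20\right) - 1628 = \left(-28 - 340\right) - 1628 = -368 - 1628 = -1996$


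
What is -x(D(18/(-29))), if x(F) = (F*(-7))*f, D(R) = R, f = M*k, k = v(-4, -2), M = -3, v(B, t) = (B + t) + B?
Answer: -3780/29 ≈ -130.34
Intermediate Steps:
v(B, t) = t + 2*B
k = -10 (k = -2 + 2*(-4) = -2 - 8 = -10)
f = 30 (f = -3*(-10) = 30)
x(F) = -210*F (x(F) = (F*(-7))*30 = -7*F*30 = -210*F)
-x(D(18/(-29))) = -(-210)*18/(-29) = -(-210)*18*(-1/29) = -(-210)*(-18)/29 = -1*3780/29 = -3780/29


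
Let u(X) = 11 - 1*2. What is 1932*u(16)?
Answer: 17388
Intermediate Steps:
u(X) = 9 (u(X) = 11 - 2 = 9)
1932*u(16) = 1932*9 = 17388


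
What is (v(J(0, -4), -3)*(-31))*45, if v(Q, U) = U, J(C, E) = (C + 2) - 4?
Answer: 4185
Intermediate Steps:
J(C, E) = -2 + C (J(C, E) = (2 + C) - 4 = -2 + C)
(v(J(0, -4), -3)*(-31))*45 = -3*(-31)*45 = 93*45 = 4185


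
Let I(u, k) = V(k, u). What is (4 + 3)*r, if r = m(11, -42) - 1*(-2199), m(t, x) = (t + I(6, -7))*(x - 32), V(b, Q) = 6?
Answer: 6587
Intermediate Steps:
I(u, k) = 6
m(t, x) = (-32 + x)*(6 + t) (m(t, x) = (t + 6)*(x - 32) = (6 + t)*(-32 + x) = (-32 + x)*(6 + t))
r = 941 (r = (-192 - 32*11 + 6*(-42) + 11*(-42)) - 1*(-2199) = (-192 - 352 - 252 - 462) + 2199 = -1258 + 2199 = 941)
(4 + 3)*r = (4 + 3)*941 = 7*941 = 6587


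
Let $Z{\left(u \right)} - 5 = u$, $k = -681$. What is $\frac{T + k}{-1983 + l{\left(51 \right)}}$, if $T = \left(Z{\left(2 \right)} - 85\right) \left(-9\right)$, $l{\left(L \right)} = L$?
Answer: $- \frac{1}{92} \approx -0.01087$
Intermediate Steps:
$Z{\left(u \right)} = 5 + u$
$T = 702$ ($T = \left(\left(5 + 2\right) - 85\right) \left(-9\right) = \left(7 - 85\right) \left(-9\right) = \left(-78\right) \left(-9\right) = 702$)
$\frac{T + k}{-1983 + l{\left(51 \right)}} = \frac{702 - 681}{-1983 + 51} = \frac{21}{-1932} = 21 \left(- \frac{1}{1932}\right) = - \frac{1}{92}$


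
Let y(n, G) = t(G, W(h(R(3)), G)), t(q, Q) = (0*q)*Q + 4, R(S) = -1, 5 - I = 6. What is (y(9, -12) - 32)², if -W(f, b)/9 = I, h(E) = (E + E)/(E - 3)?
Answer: 784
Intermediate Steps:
I = -1 (I = 5 - 1*6 = 5 - 6 = -1)
h(E) = 2*E/(-3 + E) (h(E) = (2*E)/(-3 + E) = 2*E/(-3 + E))
W(f, b) = 9 (W(f, b) = -9*(-1) = 9)
t(q, Q) = 4 (t(q, Q) = 0*Q + 4 = 0 + 4 = 4)
y(n, G) = 4
(y(9, -12) - 32)² = (4 - 32)² = (-28)² = 784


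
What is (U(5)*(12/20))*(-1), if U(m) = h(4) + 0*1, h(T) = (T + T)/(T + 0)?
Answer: -6/5 ≈ -1.2000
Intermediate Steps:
h(T) = 2 (h(T) = (2*T)/T = 2)
U(m) = 2 (U(m) = 2 + 0*1 = 2 + 0 = 2)
(U(5)*(12/20))*(-1) = (2*(12/20))*(-1) = (2*(12*(1/20)))*(-1) = (2*(3/5))*(-1) = (6/5)*(-1) = -6/5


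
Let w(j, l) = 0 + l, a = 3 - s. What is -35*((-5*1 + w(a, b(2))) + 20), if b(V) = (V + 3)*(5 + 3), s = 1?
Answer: -1925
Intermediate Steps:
a = 2 (a = 3 - 1*1 = 3 - 1 = 2)
b(V) = 24 + 8*V (b(V) = (3 + V)*8 = 24 + 8*V)
w(j, l) = l
-35*((-5*1 + w(a, b(2))) + 20) = -35*((-5*1 + (24 + 8*2)) + 20) = -35*((-5 + (24 + 16)) + 20) = -35*((-5 + 40) + 20) = -35*(35 + 20) = -35*55 = -1925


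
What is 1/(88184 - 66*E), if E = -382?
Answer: 1/113396 ≈ 8.8186e-6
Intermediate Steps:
1/(88184 - 66*E) = 1/(88184 - 66*(-382)) = 1/(88184 + 25212) = 1/113396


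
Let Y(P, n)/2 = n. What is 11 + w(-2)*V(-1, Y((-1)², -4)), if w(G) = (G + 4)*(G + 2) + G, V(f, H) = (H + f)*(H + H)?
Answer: -277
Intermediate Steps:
Y(P, n) = 2*n
V(f, H) = 2*H*(H + f) (V(f, H) = (H + f)*(2*H) = 2*H*(H + f))
w(G) = G + (2 + G)*(4 + G) (w(G) = (4 + G)*(2 + G) + G = (2 + G)*(4 + G) + G = G + (2 + G)*(4 + G))
11 + w(-2)*V(-1, Y((-1)², -4)) = 11 + (8 + (-2)² + 7*(-2))*(2*(2*(-4))*(2*(-4) - 1)) = 11 + (8 + 4 - 14)*(2*(-8)*(-8 - 1)) = 11 - 4*(-8)*(-9) = 11 - 2*144 = 11 - 288 = -277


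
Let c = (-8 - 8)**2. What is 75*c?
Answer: 19200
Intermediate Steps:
c = 256 (c = (-16)**2 = 256)
75*c = 75*256 = 19200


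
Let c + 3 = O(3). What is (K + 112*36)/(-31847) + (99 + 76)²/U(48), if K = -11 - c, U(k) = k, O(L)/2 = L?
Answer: 975121511/1528656 ≈ 637.89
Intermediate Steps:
O(L) = 2*L
c = 3 (c = -3 + 2*3 = -3 + 6 = 3)
K = -14 (K = -11 - 1*3 = -11 - 3 = -14)
(K + 112*36)/(-31847) + (99 + 76)²/U(48) = (-14 + 112*36)/(-31847) + (99 + 76)²/48 = (-14 + 4032)*(-1/31847) + 175²*(1/48) = 4018*(-1/31847) + 30625*(1/48) = -4018/31847 + 30625/48 = 975121511/1528656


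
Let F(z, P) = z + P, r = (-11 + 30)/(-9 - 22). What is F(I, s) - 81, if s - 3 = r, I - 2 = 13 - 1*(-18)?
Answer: -1414/31 ≈ -45.613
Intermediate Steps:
I = 33 (I = 2 + (13 - 1*(-18)) = 2 + (13 + 18) = 2 + 31 = 33)
r = -19/31 (r = 19/(-31) = 19*(-1/31) = -19/31 ≈ -0.61290)
s = 74/31 (s = 3 - 19/31 = 74/31 ≈ 2.3871)
F(z, P) = P + z
F(I, s) - 81 = (74/31 + 33) - 81 = 1097/31 - 81 = -1414/31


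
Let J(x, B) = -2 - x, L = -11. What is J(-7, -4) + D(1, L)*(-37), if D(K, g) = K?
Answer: -32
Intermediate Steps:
J(-7, -4) + D(1, L)*(-37) = (-2 - 1*(-7)) + 1*(-37) = (-2 + 7) - 37 = 5 - 37 = -32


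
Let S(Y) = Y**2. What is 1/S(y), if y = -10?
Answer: 1/100 ≈ 0.010000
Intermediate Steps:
1/S(y) = 1/((-10)**2) = 1/100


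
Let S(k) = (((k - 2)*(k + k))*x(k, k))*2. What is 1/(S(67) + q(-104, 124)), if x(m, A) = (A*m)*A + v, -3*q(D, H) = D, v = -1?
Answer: 3/15717822224 ≈ 1.9087e-10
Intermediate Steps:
q(D, H) = -D/3
x(m, A) = -1 + m*A² (x(m, A) = (A*m)*A - 1 = m*A² - 1 = -1 + m*A²)
S(k) = 4*k*(-1 + k³)*(-2 + k) (S(k) = (((k - 2)*(k + k))*(-1 + k*k²))*2 = (((-2 + k)*(2*k))*(-1 + k³))*2 = ((2*k*(-2 + k))*(-1 + k³))*2 = (2*k*(-1 + k³)*(-2 + k))*2 = 4*k*(-1 + k³)*(-2 + k))
1/(S(67) + q(-104, 124)) = 1/(4*67*(-1 + 67³)*(-2 + 67) - ⅓*(-104)) = 1/(4*67*(-1 + 300763)*65 + 104/3) = 1/(4*67*300762*65 + 104/3) = 1/(5239274040 + 104/3) = 1/(15717822224/3) = 3/15717822224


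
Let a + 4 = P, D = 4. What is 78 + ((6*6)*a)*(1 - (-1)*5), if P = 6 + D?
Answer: 1374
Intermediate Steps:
P = 10 (P = 6 + 4 = 10)
a = 6 (a = -4 + 10 = 6)
78 + ((6*6)*a)*(1 - (-1)*5) = 78 + ((6*6)*6)*(1 - (-1)*5) = 78 + (36*6)*(1 - 1*(-5)) = 78 + 216*(1 + 5) = 78 + 216*6 = 78 + 1296 = 1374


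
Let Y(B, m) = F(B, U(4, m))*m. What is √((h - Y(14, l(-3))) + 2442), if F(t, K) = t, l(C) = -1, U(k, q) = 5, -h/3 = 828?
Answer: 2*I*√7 ≈ 5.2915*I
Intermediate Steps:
h = -2484 (h = -3*828 = -2484)
Y(B, m) = B*m
√((h - Y(14, l(-3))) + 2442) = √((-2484 - 14*(-1)) + 2442) = √((-2484 - 1*(-14)) + 2442) = √((-2484 + 14) + 2442) = √(-2470 + 2442) = √(-28) = 2*I*√7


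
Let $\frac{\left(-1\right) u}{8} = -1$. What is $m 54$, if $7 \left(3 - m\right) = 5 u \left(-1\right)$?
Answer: $\frac{3294}{7} \approx 470.57$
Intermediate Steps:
$u = 8$ ($u = \left(-8\right) \left(-1\right) = 8$)
$m = \frac{61}{7}$ ($m = 3 - \frac{5 \cdot 8 \left(-1\right)}{7} = 3 - \frac{40 \left(-1\right)}{7} = 3 - - \frac{40}{7} = 3 + \frac{40}{7} = \frac{61}{7} \approx 8.7143$)
$m 54 = \frac{61}{7} \cdot 54 = \frac{3294}{7}$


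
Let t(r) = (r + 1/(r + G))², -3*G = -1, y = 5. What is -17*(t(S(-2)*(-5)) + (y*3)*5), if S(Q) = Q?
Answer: -2890748/961 ≈ -3008.1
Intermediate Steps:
G = ⅓ (G = -⅓*(-1) = ⅓ ≈ 0.33333)
t(r) = (r + 1/(⅓ + r))² (t(r) = (r + 1/(r + ⅓))² = (r + 1/(⅓ + r))²)
-17*(t(S(-2)*(-5)) + (y*3)*5) = -17*((3 - 2*(-5) + 3*(-2*(-5))²)²/(1 + 3*(-2*(-5)))² + (5*3)*5) = -17*((3 + 10 + 3*10²)²/(1 + 3*10)² + 15*5) = -17*((3 + 10 + 3*100)²/(1 + 30)² + 75) = -17*((3 + 10 + 300)²/31² + 75) = -17*((1/961)*313² + 75) = -17*((1/961)*97969 + 75) = -17*(97969/961 + 75) = -17*170044/961 = -2890748/961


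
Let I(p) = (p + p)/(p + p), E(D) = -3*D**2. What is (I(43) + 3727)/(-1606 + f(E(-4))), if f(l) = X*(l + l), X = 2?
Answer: -1864/899 ≈ -2.0734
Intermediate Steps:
I(p) = 1 (I(p) = (2*p)/((2*p)) = (2*p)*(1/(2*p)) = 1)
f(l) = 4*l (f(l) = 2*(l + l) = 2*(2*l) = 4*l)
(I(43) + 3727)/(-1606 + f(E(-4))) = (1 + 3727)/(-1606 + 4*(-3*(-4)**2)) = 3728/(-1606 + 4*(-3*16)) = 3728/(-1606 + 4*(-48)) = 3728/(-1606 - 192) = 3728/(-1798) = 3728*(-1/1798) = -1864/899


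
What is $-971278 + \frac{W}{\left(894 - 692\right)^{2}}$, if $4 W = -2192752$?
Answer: $- \frac{9908143925}{10201} \approx -9.7129 \cdot 10^{5}$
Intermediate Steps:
$W = -548188$ ($W = \frac{1}{4} \left(-2192752\right) = -548188$)
$-971278 + \frac{W}{\left(894 - 692\right)^{2}} = -971278 - \frac{548188}{\left(894 - 692\right)^{2}} = -971278 - \frac{548188}{202^{2}} = -971278 - \frac{548188}{40804} = -971278 - \frac{137047}{10201} = - \frac{9908143925}{10201}$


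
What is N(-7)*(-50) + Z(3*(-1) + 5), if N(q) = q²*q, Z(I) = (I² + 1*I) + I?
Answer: 17158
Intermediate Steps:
Z(I) = I² + 2*I (Z(I) = (I² + I) + I = (I + I²) + I = I² + 2*I)
N(q) = q³
N(-7)*(-50) + Z(3*(-1) + 5) = (-7)³*(-50) + (3*(-1) + 5)*(2 + (3*(-1) + 5)) = -343*(-50) + (-3 + 5)*(2 + (-3 + 5)) = 17150 + 2*(2 + 2) = 17150 + 2*4 = 17150 + 8 = 17158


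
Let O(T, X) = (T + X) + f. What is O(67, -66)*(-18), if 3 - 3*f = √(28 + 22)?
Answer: -36 + 30*√2 ≈ 6.4264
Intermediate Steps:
f = 1 - 5*√2/3 (f = 1 - √(28 + 22)/3 = 1 - 5*√2/3 ≈ -1.3570)
O(T, X) = 1 + T + X - 5*√2/3 (O(T, X) = (T + X) + (1 - 5*√2/3) = 1 + T + X - 5*√2/3)
O(67, -66)*(-18) = (1 + 67 - 66 - 5*√2/3)*(-18) = (2 - 5*√2/3)*(-18) = -36 + 30*√2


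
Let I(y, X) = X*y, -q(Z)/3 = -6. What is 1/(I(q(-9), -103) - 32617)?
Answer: -1/34471 ≈ -2.9010e-5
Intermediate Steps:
q(Z) = 18 (q(Z) = -3*(-6) = 18)
1/(I(q(-9), -103) - 32617) = 1/(-103*18 - 32617) = 1/(-1854 - 32617) = 1/(-34471) = -1/34471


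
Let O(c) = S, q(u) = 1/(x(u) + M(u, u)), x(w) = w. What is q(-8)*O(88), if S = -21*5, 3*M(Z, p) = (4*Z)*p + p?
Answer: -45/32 ≈ -1.4063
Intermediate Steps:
M(Z, p) = p/3 + 4*Z*p/3 (M(Z, p) = ((4*Z)*p + p)/3 = (4*Z*p + p)/3 = (p + 4*Z*p)/3 = p/3 + 4*Z*p/3)
S = -105
q(u) = 1/(u + u*(1 + 4*u)/3)
O(c) = -105
q(-8)*O(88) = ((¾)/(-8*(1 - 8)))*(-105) = ((¾)*(-⅛)/(-7))*(-105) = ((¾)*(-⅛)*(-⅐))*(-105) = (3/224)*(-105) = -45/32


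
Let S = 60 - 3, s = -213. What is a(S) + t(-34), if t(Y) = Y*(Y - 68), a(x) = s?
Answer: 3255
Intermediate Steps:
S = 57
a(x) = -213
t(Y) = Y*(-68 + Y)
a(S) + t(-34) = -213 - 34*(-68 - 34) = -213 - 34*(-102) = -213 + 3468 = 3255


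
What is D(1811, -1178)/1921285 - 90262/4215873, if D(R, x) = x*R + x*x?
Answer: -3317085910072/8099893556805 ≈ -0.40952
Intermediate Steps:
D(R, x) = x² + R*x (D(R, x) = R*x + x² = x² + R*x)
D(1811, -1178)/1921285 - 90262/4215873 = -1178*(1811 - 1178)/1921285 - 90262/4215873 = -1178*633*(1/1921285) - 90262*1/4215873 = -745674*1/1921285 - 90262/4215873 = -745674/1921285 - 90262/4215873 = -3317085910072/8099893556805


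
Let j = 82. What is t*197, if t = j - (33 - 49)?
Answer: 19306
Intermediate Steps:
t = 98 (t = 82 - (33 - 49) = 82 - 1*(-16) = 82 + 16 = 98)
t*197 = 98*197 = 19306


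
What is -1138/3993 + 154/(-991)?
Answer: -1742680/3957063 ≈ -0.44040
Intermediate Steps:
-1138/3993 + 154/(-991) = -1138*1/3993 + 154*(-1/991) = -1138/3993 - 154/991 = -1742680/3957063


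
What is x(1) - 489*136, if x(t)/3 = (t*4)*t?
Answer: -66492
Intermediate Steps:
x(t) = 12*t² (x(t) = 3*((t*4)*t) = 3*((4*t)*t) = 3*(4*t²) = 12*t²)
x(1) - 489*136 = 12*1² - 489*136 = 12*1 - 66504 = 12 - 66504 = -66492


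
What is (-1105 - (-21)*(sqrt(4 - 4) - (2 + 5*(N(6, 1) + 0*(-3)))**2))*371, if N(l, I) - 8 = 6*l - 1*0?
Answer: -384381599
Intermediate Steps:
N(l, I) = 8 + 6*l (N(l, I) = 8 + (6*l - 1*0) = 8 + (6*l + 0) = 8 + 6*l)
(-1105 - (-21)*(sqrt(4 - 4) - (2 + 5*(N(6, 1) + 0*(-3)))**2))*371 = (-1105 - (-21)*(sqrt(4 - 4) - (2 + 5*((8 + 6*6) + 0*(-3)))**2))*371 = (-1105 - (-21)*(sqrt(0) - (2 + 5*((8 + 36) + 0))**2))*371 = (-1105 - (-21)*(0 - (2 + 5*(44 + 0))**2))*371 = (-1105 - (-21)*(0 - (2 + 5*44)**2))*371 = (-1105 - (-21)*(0 - (2 + 220)**2))*371 = (-1105 - (-21)*(0 - 1*222**2))*371 = (-1105 - (-21)*(0 - 1*49284))*371 = (-1105 - (-21)*(0 - 49284))*371 = (-1105 - (-21)*(-49284))*371 = (-1105 - 1*1034964)*371 = (-1105 - 1034964)*371 = -1036069*371 = -384381599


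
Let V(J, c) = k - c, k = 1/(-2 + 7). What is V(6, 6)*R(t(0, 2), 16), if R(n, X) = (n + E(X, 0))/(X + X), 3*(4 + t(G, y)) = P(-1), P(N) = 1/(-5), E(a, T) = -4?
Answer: 3509/2400 ≈ 1.4621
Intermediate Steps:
P(N) = -⅕
t(G, y) = -61/15 (t(G, y) = -4 + (⅓)*(-⅕) = -4 - 1/15 = -61/15)
R(n, X) = (-4 + n)/(2*X) (R(n, X) = (n - 4)/(X + X) = (-4 + n)/((2*X)) = (-4 + n)*(1/(2*X)) = (-4 + n)/(2*X))
k = ⅕ (k = 1/5 = ⅕ ≈ 0.20000)
V(J, c) = ⅕ - c
V(6, 6)*R(t(0, 2), 16) = (⅕ - 1*6)*((½)*(-4 - 61/15)/16) = (⅕ - 6)*((½)*(1/16)*(-121/15)) = -29/5*(-121/480) = 3509/2400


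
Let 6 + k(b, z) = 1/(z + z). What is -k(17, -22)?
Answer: 265/44 ≈ 6.0227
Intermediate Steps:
k(b, z) = -6 + 1/(2*z) (k(b, z) = -6 + 1/(z + z) = -6 + 1/(2*z))
-k(17, -22) = -(-6 + (1/2)/(-22)) = -(-6 + (1/2)*(-1/22)) = -(-6 - 1/44) = -1*(-265/44) = 265/44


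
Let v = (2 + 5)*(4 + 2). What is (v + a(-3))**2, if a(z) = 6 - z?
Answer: 2601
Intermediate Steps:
v = 42 (v = 7*6 = 42)
(v + a(-3))**2 = (42 + (6 - 1*(-3)))**2 = (42 + (6 + 3))**2 = (42 + 9)**2 = 51**2 = 2601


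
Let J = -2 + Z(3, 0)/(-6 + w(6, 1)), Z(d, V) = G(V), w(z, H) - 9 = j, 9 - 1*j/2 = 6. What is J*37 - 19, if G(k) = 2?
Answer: -763/9 ≈ -84.778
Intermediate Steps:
j = 6 (j = 18 - 2*6 = 18 - 12 = 6)
w(z, H) = 15 (w(z, H) = 9 + 6 = 15)
Z(d, V) = 2
J = -16/9 (J = -2 + 2/(-6 + 15) = -2 + 2/9 = -16/9 ≈ -1.7778)
J*37 - 19 = -16/9*37 - 19 = -592/9 - 19 = -763/9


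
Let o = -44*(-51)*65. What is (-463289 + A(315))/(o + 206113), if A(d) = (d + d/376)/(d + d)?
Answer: -348392951/264683696 ≈ -1.3163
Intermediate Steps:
A(d) = 377/752 (A(d) = (d + d*(1/376))/((2*d)) = (d + d/376)*(1/(2*d)) = (377*d/376)*(1/(2*d)) = 377/752)
o = 145860 (o = 2244*65 = 145860)
(-463289 + A(315))/(o + 206113) = (-463289 + 377/752)/(145860 + 206113) = -348392951/752/351973 = -348392951/752*1/351973 = -348392951/264683696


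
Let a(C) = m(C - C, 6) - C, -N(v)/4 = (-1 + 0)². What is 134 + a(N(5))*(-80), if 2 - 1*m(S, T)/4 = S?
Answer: -826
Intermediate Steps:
m(S, T) = 8 - 4*S
N(v) = -4 (N(v) = -4*(-1 + 0)² = -4*(-1)² = -4*1 = -4)
a(C) = 8 - C (a(C) = (8 - 4*(C - C)) - C = (8 - 4*0) - C = (8 + 0) - C = 8 - C)
134 + a(N(5))*(-80) = 134 + (8 - 1*(-4))*(-80) = 134 + (8 + 4)*(-80) = 134 + 12*(-80) = 134 - 960 = -826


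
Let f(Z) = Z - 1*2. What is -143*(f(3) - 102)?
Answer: 14443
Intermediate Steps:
f(Z) = -2 + Z (f(Z) = Z - 2 = -2 + Z)
-143*(f(3) - 102) = -143*((-2 + 3) - 102) = -143*(1 - 102) = -143*(-101) = 14443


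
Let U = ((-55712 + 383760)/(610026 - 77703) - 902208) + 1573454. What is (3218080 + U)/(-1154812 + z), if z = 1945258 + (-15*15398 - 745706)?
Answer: -1035189006173/49567256145 ≈ -20.885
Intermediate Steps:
U = 357320012506/532323 (U = (328048/532323 - 902208) + 1573454 = -480265741136/532323 + 1573454 = 357320012506/532323 ≈ 6.7125e+5)
z = 968582 (z = 1945258 + (-230970 - 745706) = 1945258 - 976676 = 968582)
(3218080 + U)/(-1154812 + z) = (3218080 + 357320012506/532323)/(-1154812 + 968582) = (2070378012346/532323)/(-186230) = (2070378012346/532323)*(-1/186230) = -1035189006173/49567256145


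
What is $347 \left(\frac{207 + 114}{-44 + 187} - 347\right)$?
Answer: $- \frac{17107100}{143} \approx -1.1963 \cdot 10^{5}$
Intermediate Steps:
$347 \left(\frac{207 + 114}{-44 + 187} - 347\right) = 347 \left(\frac{321}{143} - 347\right) = 347 \left(- \frac{49300}{143}\right) = - \frac{17107100}{143}$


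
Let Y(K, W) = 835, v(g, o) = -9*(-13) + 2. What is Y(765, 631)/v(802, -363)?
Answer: 835/119 ≈ 7.0168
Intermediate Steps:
v(g, o) = 119 (v(g, o) = 117 + 2 = 119)
Y(765, 631)/v(802, -363) = 835/119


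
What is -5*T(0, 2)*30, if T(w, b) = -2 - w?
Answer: 300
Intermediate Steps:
-5*T(0, 2)*30 = -5*(-2 - 1*0)*30 = -5*(-2 + 0)*30 = -(-10)*30 = -5*(-60) = 300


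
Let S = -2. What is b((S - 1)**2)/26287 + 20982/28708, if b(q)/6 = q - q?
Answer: 10491/14354 ≈ 0.73088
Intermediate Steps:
b(q) = 0 (b(q) = 6*(q - q) = 6*0 = 0)
b((S - 1)**2)/26287 + 20982/28708 = 0/26287 + 20982/28708 = 0*(1/26287) + 20982*(1/28708) = 0 + 10491/14354 = 10491/14354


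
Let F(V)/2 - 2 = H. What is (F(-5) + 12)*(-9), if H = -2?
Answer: -108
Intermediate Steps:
F(V) = 0 (F(V) = 4 + 2*(-2) = 4 - 4 = 0)
(F(-5) + 12)*(-9) = (0 + 12)*(-9) = 12*(-9) = -108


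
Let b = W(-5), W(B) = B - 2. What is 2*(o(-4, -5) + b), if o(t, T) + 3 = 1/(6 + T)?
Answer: -18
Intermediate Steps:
W(B) = -2 + B
o(t, T) = -3 + 1/(6 + T)
b = -7 (b = -2 - 5 = -7)
2*(o(-4, -5) + b) = 2*((-17 - 3*(-5))/(6 - 5) - 7) = 2*((-17 + 15)/1 - 7) = 2*(1*(-2) - 7) = 2*(-2 - 7) = 2*(-9) = -18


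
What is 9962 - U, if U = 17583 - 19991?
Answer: 12370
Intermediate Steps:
U = -2408
9962 - U = 9962 - 1*(-2408) = 9962 + 2408 = 12370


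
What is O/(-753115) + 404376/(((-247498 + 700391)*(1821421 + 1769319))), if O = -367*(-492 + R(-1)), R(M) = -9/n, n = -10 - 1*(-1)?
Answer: -14435460243601/60331597860281 ≈ -0.23927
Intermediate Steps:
n = -9 (n = -10 + 1 = -9)
R(M) = 1 (R(M) = -9/(-9) = -9*(-⅑) = 1)
O = 180197 (O = -367*(-492 + 1) = -367*(-491) = 180197)
O/(-753115) + 404376/(((-247498 + 700391)*(1821421 + 1769319))) = 180197/(-753115) + 404376/(((-247498 + 700391)*(1821421 + 1769319))) = 180197*(-1/753115) + 404376/((452893*3590740)) = -180197/753115 + 404376/1626221010820 = -180197/753115 + 404376*(1/1626221010820) = -180197/753115 + 498/2002735235 = -14435460243601/60331597860281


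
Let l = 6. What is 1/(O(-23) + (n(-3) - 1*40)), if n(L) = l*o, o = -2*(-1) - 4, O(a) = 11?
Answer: -1/41 ≈ -0.024390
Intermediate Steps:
o = -2 (o = 2 - 4 = -2)
n(L) = -12 (n(L) = 6*(-2) = -12)
1/(O(-23) + (n(-3) - 1*40)) = 1/(11 + (-12 - 1*40)) = 1/(11 + (-12 - 40)) = 1/(11 - 52) = 1/(-41) = -1/41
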